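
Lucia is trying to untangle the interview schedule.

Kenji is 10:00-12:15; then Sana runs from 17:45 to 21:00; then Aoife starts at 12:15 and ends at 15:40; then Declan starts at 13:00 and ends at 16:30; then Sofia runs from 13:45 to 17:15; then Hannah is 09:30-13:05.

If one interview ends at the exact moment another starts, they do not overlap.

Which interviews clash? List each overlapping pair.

Aoife & Declan, Aoife & Hannah, Aoife & Sofia, Declan & Hannah, Declan & Sofia, Hannah & Kenji

Sorted by start: Hannah, Kenji, Aoife, Declan, Sofia, Sana.
Kenji starts before Hannah ends → Hannah and Kenji overlap.
Aoife starts before Hannah ends → Hannah and Aoife overlap.
Declan starts before Hannah ends → Hannah and Declan overlap.
Sofia starts after Hannah ends, so Hannah has no further overlaps.
Aoife starts exactly when Kenji ends (back-to-back, no overlap), so Kenji has no further overlaps.
Declan starts before Aoife ends → Aoife and Declan overlap.
Sofia starts before Aoife ends → Aoife and Sofia overlap.
Sana starts after Aoife ends.
Sofia starts before Declan ends → Declan and Sofia overlap.
Sana starts after Declan ends.
Sana starts after Sofia ends.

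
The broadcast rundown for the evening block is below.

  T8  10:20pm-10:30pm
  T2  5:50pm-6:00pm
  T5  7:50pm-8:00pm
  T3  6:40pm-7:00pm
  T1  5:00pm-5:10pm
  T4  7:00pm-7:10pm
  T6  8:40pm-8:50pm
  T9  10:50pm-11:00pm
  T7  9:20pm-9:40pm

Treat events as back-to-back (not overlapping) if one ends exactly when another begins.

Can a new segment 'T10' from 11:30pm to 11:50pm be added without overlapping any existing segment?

T1: ends 5:10pm at or before T10 starts 11:30pm → clear.
T2: ends 6:00pm at or before T10 starts 11:30pm → clear.
T3: ends 7:00pm at or before T10 starts 11:30pm → clear.
T4: ends 7:10pm at or before T10 starts 11:30pm → clear.
T5: ends 8:00pm at or before T10 starts 11:30pm → clear.
T6: ends 8:50pm at or before T10 starts 11:30pm → clear.
T7: ends 9:40pm at or before T10 starts 11:30pm → clear.
T8: ends 10:30pm at or before T10 starts 11:30pm → clear.
T9: ends 11:00pm at or before T10 starts 11:30pm → clear.

Yes — the slot is free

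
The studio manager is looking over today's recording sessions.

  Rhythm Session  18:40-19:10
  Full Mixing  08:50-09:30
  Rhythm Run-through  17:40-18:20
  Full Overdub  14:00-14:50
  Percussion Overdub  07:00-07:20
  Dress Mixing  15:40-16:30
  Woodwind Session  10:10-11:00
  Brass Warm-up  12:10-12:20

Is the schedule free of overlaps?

Yes

Sorted by start: Percussion Overdub, Full Mixing, Woodwind Session, Brass Warm-up, Full Overdub, Dress Mixing, Rhythm Run-through, Rhythm Session.
Full Mixing starts after Percussion Overdub ends — done with Percussion Overdub.
Woodwind Session starts after Full Mixing ends — done with Full Mixing.
Brass Warm-up starts after Woodwind Session ends — done with Woodwind Session.
Full Overdub starts after Brass Warm-up ends — done with Brass Warm-up.
Dress Mixing starts after Full Overdub ends — done with Full Overdub.
Rhythm Run-through starts after Dress Mixing ends — done with Dress Mixing.
Rhythm Session starts after Rhythm Run-through ends.
Every pair is clear; the schedule has no overlaps.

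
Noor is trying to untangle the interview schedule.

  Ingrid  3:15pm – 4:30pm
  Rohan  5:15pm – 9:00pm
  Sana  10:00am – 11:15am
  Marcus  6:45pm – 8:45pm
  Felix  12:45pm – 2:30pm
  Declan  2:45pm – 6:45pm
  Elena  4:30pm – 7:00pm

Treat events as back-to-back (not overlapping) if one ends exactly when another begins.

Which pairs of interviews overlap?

Declan & Elena, Declan & Ingrid, Declan & Rohan, Elena & Marcus, Elena & Rohan, Marcus & Rohan

Two intervals overlap when each starts before the other ends.
Sorted by start: Sana, Felix, Declan, Ingrid, Elena, Rohan, Marcus.
Felix starts after Sana ends; Sana is clear from here.
Declan starts after Felix ends; Felix is clear from here.
Ingrid starts before Declan ends → Declan and Ingrid overlap.
Elena starts before Declan ends → Declan and Elena overlap.
Rohan starts before Declan ends → Declan and Rohan overlap.
Marcus starts exactly when Declan ends (back-to-back, no overlap).
Elena starts exactly when Ingrid ends (back-to-back, no overlap); Ingrid is clear from here.
Rohan starts before Elena ends → Elena and Rohan overlap.
Marcus starts before Elena ends → Elena and Marcus overlap.
Marcus starts before Rohan ends → Rohan and Marcus overlap.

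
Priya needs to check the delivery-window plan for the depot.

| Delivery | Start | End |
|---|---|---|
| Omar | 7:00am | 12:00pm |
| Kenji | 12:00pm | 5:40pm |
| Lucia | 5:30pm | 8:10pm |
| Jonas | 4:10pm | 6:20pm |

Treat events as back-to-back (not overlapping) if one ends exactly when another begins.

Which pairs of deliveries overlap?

Sorted by start: Omar, Kenji, Jonas, Lucia.
Kenji starts exactly when Omar ends (back-to-back, no overlap) — done with Omar.
Jonas starts before Kenji ends → Kenji and Jonas overlap.
Lucia starts before Kenji ends → Kenji and Lucia overlap.
Lucia starts before Jonas ends → Jonas and Lucia overlap.

Jonas & Kenji, Jonas & Lucia, Kenji & Lucia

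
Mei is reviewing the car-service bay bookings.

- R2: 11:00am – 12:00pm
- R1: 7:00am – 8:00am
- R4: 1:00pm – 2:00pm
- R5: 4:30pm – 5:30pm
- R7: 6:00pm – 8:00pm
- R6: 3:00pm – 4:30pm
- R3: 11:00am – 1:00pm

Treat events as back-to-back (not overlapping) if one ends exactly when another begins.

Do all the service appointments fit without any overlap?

No

Two intervals overlap when each starts before the other ends.
Sorted by start: R1, R2, R3, R4, R6, R5, R7.
R2 starts after R1 ends — done with R1.
R3 starts before R2 ends → R2 and R3 overlap.
That's a conflict, so the schedule is not conflict-free.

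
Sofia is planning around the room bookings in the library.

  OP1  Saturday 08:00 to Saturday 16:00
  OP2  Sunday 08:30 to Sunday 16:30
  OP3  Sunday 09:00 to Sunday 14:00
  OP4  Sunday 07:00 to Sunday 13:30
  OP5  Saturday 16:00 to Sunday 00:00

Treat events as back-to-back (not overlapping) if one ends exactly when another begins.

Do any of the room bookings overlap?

Sorted by start: OP1, OP5, OP4, OP2, OP3.
OP5 starts exactly when OP1 ends (back-to-back, no overlap), so OP1 has no further overlaps.
OP4 starts after OP5 ends, so OP5 has no further overlaps.
OP2 starts before OP4 ends → OP4 and OP2 overlap.
That's a conflict, so the schedule is not conflict-free.

Yes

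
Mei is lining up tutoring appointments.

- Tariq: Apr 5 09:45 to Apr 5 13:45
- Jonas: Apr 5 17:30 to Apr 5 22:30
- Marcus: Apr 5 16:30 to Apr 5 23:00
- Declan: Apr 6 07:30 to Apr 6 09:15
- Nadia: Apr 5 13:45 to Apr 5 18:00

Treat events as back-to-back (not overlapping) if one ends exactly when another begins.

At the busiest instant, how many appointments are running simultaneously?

3

Sweep the timeline, counting +1 at each start and −1 at each end (ends before starts at a tie):
Apr 5 09:45 start Tariq → 1
Apr 5 13:45 end Tariq → 0
Apr 5 13:45 start Nadia → 1
Apr 5 16:30 start Marcus → 2
Apr 5 17:30 start Jonas → 3
Apr 5 18:00 end Nadia → 2
Apr 5 22:30 end Jonas → 1
Apr 5 23:00 end Marcus → 0
Apr 6 07:30 start Declan → 1
Apr 6 09:15 end Declan → 0
Peak is 3, at Apr 5 17:30 (Jonas, Marcus, Nadia).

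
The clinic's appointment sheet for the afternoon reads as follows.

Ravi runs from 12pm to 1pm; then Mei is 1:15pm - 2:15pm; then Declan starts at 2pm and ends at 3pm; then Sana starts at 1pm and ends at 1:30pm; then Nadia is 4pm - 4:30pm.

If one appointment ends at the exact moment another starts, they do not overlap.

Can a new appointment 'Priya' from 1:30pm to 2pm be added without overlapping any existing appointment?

Ravi: ends 1pm at or before Priya starts 1:30pm → clear.
Sana: ends 1:30pm at or before Priya starts 1:30pm → clear.
Mei: starts 1:15pm before Priya ends 2pm, and ends 2:15pm after Priya starts 1:30pm → overlap.
Declan: starts 2pm at or after Priya ends 2pm → clear.
Nadia: starts 4pm at or after Priya ends 2pm → clear.
Priya overlaps Mei.

No — it overlaps Mei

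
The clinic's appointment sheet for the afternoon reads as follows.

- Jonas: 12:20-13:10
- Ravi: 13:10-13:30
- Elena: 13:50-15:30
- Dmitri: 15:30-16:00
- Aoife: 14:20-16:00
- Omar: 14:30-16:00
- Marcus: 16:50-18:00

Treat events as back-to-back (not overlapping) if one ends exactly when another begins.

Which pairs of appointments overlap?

Check each pair: they overlap iff neither finishes before the other starts.
Sorted by start: Jonas, Ravi, Elena, Aoife, Omar, Dmitri, Marcus.
Ravi starts exactly when Jonas ends (back-to-back, no overlap), so Jonas has no further overlaps.
Elena starts after Ravi ends, so Ravi has no further overlaps.
Aoife starts before Elena ends → Elena and Aoife overlap.
Omar starts before Elena ends → Elena and Omar overlap.
Dmitri starts exactly when Elena ends (back-to-back, no overlap), so Elena has no further overlaps.
Omar starts before Aoife ends → Aoife and Omar overlap.
Dmitri starts before Aoife ends → Aoife and Dmitri overlap.
Marcus starts after Aoife ends.
Dmitri starts before Omar ends → Omar and Dmitri overlap.
Marcus starts after Omar ends.
Marcus starts after Dmitri ends.

Aoife & Dmitri, Aoife & Elena, Aoife & Omar, Dmitri & Omar, Elena & Omar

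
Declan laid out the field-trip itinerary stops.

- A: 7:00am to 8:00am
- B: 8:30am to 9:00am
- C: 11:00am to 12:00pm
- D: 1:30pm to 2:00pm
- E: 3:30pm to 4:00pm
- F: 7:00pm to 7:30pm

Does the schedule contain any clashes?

No

Sorted by start: A, B, C, D, E, F.
B starts after A ends, so A has no further overlaps.
C starts after B ends, so B has no further overlaps.
D starts after C ends, so C has no further overlaps.
E starts after D ends, so D has no further overlaps.
F starts after E ends.
Every pair is clear; the schedule has no overlaps.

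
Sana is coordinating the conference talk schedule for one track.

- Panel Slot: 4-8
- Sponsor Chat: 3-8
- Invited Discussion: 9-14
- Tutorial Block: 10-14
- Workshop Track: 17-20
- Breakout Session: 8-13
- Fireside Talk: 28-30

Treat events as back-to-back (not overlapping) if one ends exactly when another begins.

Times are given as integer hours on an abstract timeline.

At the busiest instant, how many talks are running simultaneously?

3

Sweep the timeline, counting +1 at each start and −1 at each end (ends before starts at a tie):
3 start Sponsor Chat → 1
4 start Panel Slot → 2
8 end Panel Slot → 1
8 end Sponsor Chat → 0
8 start Breakout Session → 1
9 start Invited Discussion → 2
10 start Tutorial Block → 3
13 end Breakout Session → 2
14 end Invited Discussion → 1
14 end Tutorial Block → 0
17 start Workshop Track → 1
20 end Workshop Track → 0
28 start Fireside Talk → 1
30 end Fireside Talk → 0
Peak is 3, at 10 (Breakout Session, Invited Discussion, Tutorial Block).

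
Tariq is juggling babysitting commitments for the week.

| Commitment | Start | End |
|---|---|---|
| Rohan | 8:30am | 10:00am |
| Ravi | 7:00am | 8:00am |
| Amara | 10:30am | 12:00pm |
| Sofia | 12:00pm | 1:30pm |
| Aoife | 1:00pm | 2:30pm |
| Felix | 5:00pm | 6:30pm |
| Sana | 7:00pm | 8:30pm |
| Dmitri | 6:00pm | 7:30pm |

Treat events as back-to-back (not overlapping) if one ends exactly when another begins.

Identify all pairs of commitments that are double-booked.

Sorted by start: Ravi, Rohan, Amara, Sofia, Aoife, Felix, Dmitri, Sana.
Rohan starts after Ravi ends; Ravi is clear from here.
Amara starts after Rohan ends; Rohan is clear from here.
Sofia starts exactly when Amara ends (back-to-back, no overlap); Amara is clear from here.
Aoife starts before Sofia ends → Sofia and Aoife overlap.
Felix starts after Sofia ends; Sofia is clear from here.
Felix starts after Aoife ends; Aoife is clear from here.
Dmitri starts before Felix ends → Felix and Dmitri overlap.
Sana starts after Felix ends.
Sana starts before Dmitri ends → Dmitri and Sana overlap.

Aoife & Sofia, Dmitri & Felix, Dmitri & Sana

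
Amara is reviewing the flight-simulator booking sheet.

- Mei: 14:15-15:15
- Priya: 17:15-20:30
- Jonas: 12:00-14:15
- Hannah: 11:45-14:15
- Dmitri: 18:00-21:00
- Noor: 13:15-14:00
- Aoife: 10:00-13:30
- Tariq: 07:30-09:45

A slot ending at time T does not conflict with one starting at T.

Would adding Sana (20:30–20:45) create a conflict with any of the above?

Tariq: ends 09:45 at or before Sana starts 20:30 → clear.
Aoife: ends 13:30 at or before Sana starts 20:30 → clear.
Hannah: ends 14:15 at or before Sana starts 20:30 → clear.
Jonas: ends 14:15 at or before Sana starts 20:30 → clear.
Noor: ends 14:00 at or before Sana starts 20:30 → clear.
Mei: ends 15:15 at or before Sana starts 20:30 → clear.
Priya: ends 20:30 at or before Sana starts 20:30 → clear.
Dmitri: starts 18:00 before Sana ends 20:45, and ends 21:00 after Sana starts 20:30 → overlap.
Sana overlaps Dmitri.

Yes — it overlaps Dmitri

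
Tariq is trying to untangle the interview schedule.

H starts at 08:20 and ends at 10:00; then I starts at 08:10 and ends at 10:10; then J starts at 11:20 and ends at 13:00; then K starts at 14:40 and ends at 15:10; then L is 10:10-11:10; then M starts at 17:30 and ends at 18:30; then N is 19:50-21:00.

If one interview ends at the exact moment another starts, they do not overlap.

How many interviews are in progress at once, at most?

Sort all start/end points and keep a running count:
08:10 start I → 1
08:20 start H → 2
10:00 end H → 1
10:10 end I → 0
10:10 start L → 1
11:10 end L → 0
11:20 start J → 1
13:00 end J → 0
14:40 start K → 1
15:10 end K → 0
17:30 start M → 1
18:30 end M → 0
19:50 start N → 1
21:00 end N → 0
Peak is 2, at 08:20 (H, I).

2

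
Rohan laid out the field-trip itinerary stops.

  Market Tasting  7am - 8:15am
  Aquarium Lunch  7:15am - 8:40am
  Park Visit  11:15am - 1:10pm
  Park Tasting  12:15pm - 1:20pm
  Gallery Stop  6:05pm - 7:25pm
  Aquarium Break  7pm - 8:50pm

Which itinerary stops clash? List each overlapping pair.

Sorted by start: Market Tasting, Aquarium Lunch, Park Visit, Park Tasting, Gallery Stop, Aquarium Break.
Aquarium Lunch starts before Market Tasting ends → Market Tasting and Aquarium Lunch overlap.
Park Visit starts after Market Tasting ends, so nothing later overlaps Market Tasting either.
Park Visit starts after Aquarium Lunch ends, so nothing later overlaps Aquarium Lunch either.
Park Tasting starts before Park Visit ends → Park Visit and Park Tasting overlap.
Gallery Stop starts after Park Visit ends, so nothing later overlaps Park Visit either.
Gallery Stop starts after Park Tasting ends, so nothing later overlaps Park Tasting either.
Aquarium Break starts before Gallery Stop ends → Gallery Stop and Aquarium Break overlap.

Aquarium Break & Gallery Stop, Aquarium Lunch & Market Tasting, Park Tasting & Park Visit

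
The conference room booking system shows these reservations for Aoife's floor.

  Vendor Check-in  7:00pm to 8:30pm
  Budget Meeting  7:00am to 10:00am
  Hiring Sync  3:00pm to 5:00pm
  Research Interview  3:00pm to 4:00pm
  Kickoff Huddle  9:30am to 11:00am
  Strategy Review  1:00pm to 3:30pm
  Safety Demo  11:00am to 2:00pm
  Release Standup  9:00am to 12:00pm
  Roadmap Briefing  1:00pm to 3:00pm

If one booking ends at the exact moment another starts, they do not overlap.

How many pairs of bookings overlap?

10

Sorted by start: Budget Meeting, Release Standup, Kickoff Huddle, Safety Demo, Roadmap Briefing, Strategy Review, Hiring Sync, Research Interview, Vendor Check-in.
Release Standup starts before Budget Meeting ends → Budget Meeting and Release Standup overlap.
Kickoff Huddle starts before Budget Meeting ends → Budget Meeting and Kickoff Huddle overlap.
Safety Demo starts after Budget Meeting ends; Budget Meeting is clear from here.
Kickoff Huddle starts before Release Standup ends → Release Standup and Kickoff Huddle overlap.
Safety Demo starts before Release Standup ends → Release Standup and Safety Demo overlap.
Roadmap Briefing starts after Release Standup ends; Release Standup is clear from here.
Safety Demo starts exactly when Kickoff Huddle ends (back-to-back, no overlap); Kickoff Huddle is clear from here.
Roadmap Briefing starts before Safety Demo ends → Safety Demo and Roadmap Briefing overlap.
Strategy Review starts before Safety Demo ends → Safety Demo and Strategy Review overlap.
Hiring Sync starts after Safety Demo ends; Safety Demo is clear from here.
Strategy Review starts before Roadmap Briefing ends → Roadmap Briefing and Strategy Review overlap.
Hiring Sync starts exactly when Roadmap Briefing ends (back-to-back, no overlap); Roadmap Briefing is clear from here.
Hiring Sync starts before Strategy Review ends → Strategy Review and Hiring Sync overlap.
Research Interview starts before Strategy Review ends → Strategy Review and Research Interview overlap.
Vendor Check-in starts after Strategy Review ends.
Research Interview starts before Hiring Sync ends → Hiring Sync and Research Interview overlap.
Vendor Check-in starts after Hiring Sync ends.
Vendor Check-in starts after Research Interview ends.
Overlapping pairs: Budget Meeting & Kickoff Huddle, Budget Meeting & Release Standup, Hiring Sync & Research Interview, Hiring Sync & Strategy Review, Kickoff Huddle & Release Standup, Release Standup & Safety Demo, Research Interview & Strategy Review, Roadmap Briefing & Safety Demo, Roadmap Briefing & Strategy Review, Safety Demo & Strategy Review — 10 in total.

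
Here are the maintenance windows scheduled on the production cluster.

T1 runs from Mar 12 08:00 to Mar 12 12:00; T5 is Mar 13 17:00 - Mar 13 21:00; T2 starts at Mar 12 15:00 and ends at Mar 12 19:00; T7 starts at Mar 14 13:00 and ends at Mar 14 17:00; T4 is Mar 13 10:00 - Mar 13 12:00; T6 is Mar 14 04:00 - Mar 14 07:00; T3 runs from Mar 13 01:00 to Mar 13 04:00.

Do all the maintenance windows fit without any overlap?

Yes

Sorted by start: T1, T2, T3, T4, T5, T6, T7.
T2 starts after T1 ends; T1 is clear from here.
T3 starts after T2 ends; T2 is clear from here.
T4 starts after T3 ends; T3 is clear from here.
T5 starts after T4 ends; T4 is clear from here.
T6 starts after T5 ends; T5 is clear from here.
T7 starts after T6 ends.
Every pair is clear; the schedule has no overlaps.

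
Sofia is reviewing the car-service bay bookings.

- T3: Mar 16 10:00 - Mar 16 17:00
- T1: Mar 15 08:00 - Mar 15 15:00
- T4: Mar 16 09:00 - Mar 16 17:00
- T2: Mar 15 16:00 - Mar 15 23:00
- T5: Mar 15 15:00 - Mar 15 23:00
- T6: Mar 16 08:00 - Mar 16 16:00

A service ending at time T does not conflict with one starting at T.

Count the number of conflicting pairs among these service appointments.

Sorted by start: T1, T5, T2, T6, T4, T3.
T5 starts exactly when T1 ends (back-to-back, no overlap), so T1 has no further overlaps.
T2 starts before T5 ends → T5 and T2 overlap.
T6 starts after T5 ends, so T5 has no further overlaps.
T6 starts after T2 ends, so T2 has no further overlaps.
T4 starts before T6 ends → T6 and T4 overlap.
T3 starts before T6 ends → T6 and T3 overlap.
T3 starts before T4 ends → T4 and T3 overlap.
Overlapping pairs: T2 & T5, T3 & T4, T3 & T6, T4 & T6 — 4 in total.

4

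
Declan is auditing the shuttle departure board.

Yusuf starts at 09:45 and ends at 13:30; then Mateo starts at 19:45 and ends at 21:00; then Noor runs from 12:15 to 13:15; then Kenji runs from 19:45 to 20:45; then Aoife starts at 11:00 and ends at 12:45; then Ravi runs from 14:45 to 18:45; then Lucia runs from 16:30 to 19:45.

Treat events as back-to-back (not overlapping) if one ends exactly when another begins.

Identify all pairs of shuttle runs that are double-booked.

Sorted by start: Yusuf, Aoife, Noor, Ravi, Lucia, Kenji, Mateo.
Aoife starts before Yusuf ends → Yusuf and Aoife overlap.
Noor starts before Yusuf ends → Yusuf and Noor overlap.
Ravi starts after Yusuf ends; Yusuf is clear from here.
Noor starts before Aoife ends → Aoife and Noor overlap.
Ravi starts after Aoife ends; Aoife is clear from here.
Ravi starts after Noor ends; Noor is clear from here.
Lucia starts before Ravi ends → Ravi and Lucia overlap.
Kenji starts after Ravi ends; Ravi is clear from here.
Kenji starts exactly when Lucia ends (back-to-back, no overlap); Lucia is clear from here.
Mateo starts before Kenji ends → Kenji and Mateo overlap.

Aoife & Noor, Aoife & Yusuf, Kenji & Mateo, Lucia & Ravi, Noor & Yusuf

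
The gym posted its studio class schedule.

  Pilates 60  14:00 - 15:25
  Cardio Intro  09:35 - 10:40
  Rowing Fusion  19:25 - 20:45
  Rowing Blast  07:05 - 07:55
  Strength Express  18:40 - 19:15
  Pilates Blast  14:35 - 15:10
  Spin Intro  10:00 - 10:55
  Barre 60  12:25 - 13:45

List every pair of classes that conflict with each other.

Sorted by start: Rowing Blast, Cardio Intro, Spin Intro, Barre 60, Pilates 60, Pilates Blast, Strength Express, Rowing Fusion.
Cardio Intro starts after Rowing Blast ends; Rowing Blast is clear from here.
Spin Intro starts before Cardio Intro ends → Cardio Intro and Spin Intro overlap.
Barre 60 starts after Cardio Intro ends; Cardio Intro is clear from here.
Barre 60 starts after Spin Intro ends; Spin Intro is clear from here.
Pilates 60 starts after Barre 60 ends; Barre 60 is clear from here.
Pilates Blast starts before Pilates 60 ends → Pilates 60 and Pilates Blast overlap.
Strength Express starts after Pilates 60 ends; Pilates 60 is clear from here.
Strength Express starts after Pilates Blast ends; Pilates Blast is clear from here.
Rowing Fusion starts after Strength Express ends.

Cardio Intro & Spin Intro, Pilates 60 & Pilates Blast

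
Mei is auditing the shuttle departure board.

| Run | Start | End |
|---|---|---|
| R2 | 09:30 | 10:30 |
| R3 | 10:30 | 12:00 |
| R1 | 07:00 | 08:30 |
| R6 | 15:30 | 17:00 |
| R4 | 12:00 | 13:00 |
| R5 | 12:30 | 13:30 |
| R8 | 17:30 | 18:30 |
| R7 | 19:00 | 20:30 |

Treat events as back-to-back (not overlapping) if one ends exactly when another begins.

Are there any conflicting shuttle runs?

Yes

Sorted by start: R1, R2, R3, R4, R5, R6, R8, R7.
R2 starts after R1 ends — done with R1.
R3 starts exactly when R2 ends (back-to-back, no overlap) — done with R2.
R4 starts exactly when R3 ends (back-to-back, no overlap) — done with R3.
R5 starts before R4 ends → R4 and R5 overlap.
That's a conflict, so the schedule is not conflict-free.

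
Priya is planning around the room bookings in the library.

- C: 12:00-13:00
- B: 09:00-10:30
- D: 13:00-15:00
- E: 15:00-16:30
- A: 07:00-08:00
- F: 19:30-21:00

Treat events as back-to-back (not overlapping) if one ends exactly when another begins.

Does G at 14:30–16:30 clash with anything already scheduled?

Yes — it overlaps D, E

A: ends 08:00 at or before G starts 14:30 → clear.
B: ends 10:30 at or before G starts 14:30 → clear.
C: ends 13:00 at or before G starts 14:30 → clear.
D: starts 13:00 before G ends 16:30, and ends 15:00 after G starts 14:30 → overlap.
E: starts 15:00 before G ends 16:30, and ends 16:30 after G starts 14:30 → overlap.
F: starts 19:30 at or after G ends 16:30 → clear.
G overlaps D, E.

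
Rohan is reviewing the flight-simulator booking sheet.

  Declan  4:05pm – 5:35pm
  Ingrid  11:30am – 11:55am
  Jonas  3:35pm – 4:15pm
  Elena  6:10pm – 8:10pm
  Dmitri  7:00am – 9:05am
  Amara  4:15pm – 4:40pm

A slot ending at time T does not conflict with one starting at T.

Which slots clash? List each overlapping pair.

Amara & Declan, Declan & Jonas

Sorted by start: Dmitri, Ingrid, Jonas, Declan, Amara, Elena.
Ingrid starts after Dmitri ends, so nothing later overlaps Dmitri either.
Jonas starts after Ingrid ends, so nothing later overlaps Ingrid either.
Declan starts before Jonas ends → Jonas and Declan overlap.
Amara starts exactly when Jonas ends (back-to-back, no overlap), so nothing later overlaps Jonas either.
Amara starts before Declan ends → Declan and Amara overlap.
Elena starts after Declan ends.
Elena starts after Amara ends.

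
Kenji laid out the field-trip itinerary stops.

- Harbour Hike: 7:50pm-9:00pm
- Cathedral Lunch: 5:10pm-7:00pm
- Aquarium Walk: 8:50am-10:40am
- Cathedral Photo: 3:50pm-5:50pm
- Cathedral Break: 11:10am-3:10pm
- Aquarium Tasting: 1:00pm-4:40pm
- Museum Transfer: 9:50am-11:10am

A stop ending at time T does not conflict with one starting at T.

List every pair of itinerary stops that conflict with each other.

Aquarium Tasting & Cathedral Break, Aquarium Tasting & Cathedral Photo, Aquarium Walk & Museum Transfer, Cathedral Lunch & Cathedral Photo

Sorted by start: Aquarium Walk, Museum Transfer, Cathedral Break, Aquarium Tasting, Cathedral Photo, Cathedral Lunch, Harbour Hike.
Museum Transfer starts before Aquarium Walk ends → Aquarium Walk and Museum Transfer overlap.
Cathedral Break starts after Aquarium Walk ends; Aquarium Walk is clear from here.
Cathedral Break starts exactly when Museum Transfer ends (back-to-back, no overlap); Museum Transfer is clear from here.
Aquarium Tasting starts before Cathedral Break ends → Cathedral Break and Aquarium Tasting overlap.
Cathedral Photo starts after Cathedral Break ends; Cathedral Break is clear from here.
Cathedral Photo starts before Aquarium Tasting ends → Aquarium Tasting and Cathedral Photo overlap.
Cathedral Lunch starts after Aquarium Tasting ends; Aquarium Tasting is clear from here.
Cathedral Lunch starts before Cathedral Photo ends → Cathedral Photo and Cathedral Lunch overlap.
Harbour Hike starts after Cathedral Photo ends.
Harbour Hike starts after Cathedral Lunch ends.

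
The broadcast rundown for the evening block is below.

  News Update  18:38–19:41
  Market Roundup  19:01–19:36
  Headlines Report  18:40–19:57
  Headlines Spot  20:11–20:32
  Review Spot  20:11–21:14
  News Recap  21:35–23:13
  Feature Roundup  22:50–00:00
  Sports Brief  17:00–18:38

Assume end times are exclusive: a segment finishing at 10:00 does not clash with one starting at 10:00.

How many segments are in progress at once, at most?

3

Sort all start/end points and keep a running count:
17:00 start Sports Brief → 1
18:38 end Sports Brief → 0
18:38 start News Update → 1
18:40 start Headlines Report → 2
19:01 start Market Roundup → 3
19:36 end Market Roundup → 2
19:41 end News Update → 1
19:57 end Headlines Report → 0
20:11 start Headlines Spot → 1
20:11 start Review Spot → 2
20:32 end Headlines Spot → 1
21:14 end Review Spot → 0
21:35 start News Recap → 1
22:50 start Feature Roundup → 2
23:13 end News Recap → 1
00:00 end Feature Roundup → 0
Peak is 3, at 19:01 (Headlines Report, Market Roundup, News Update).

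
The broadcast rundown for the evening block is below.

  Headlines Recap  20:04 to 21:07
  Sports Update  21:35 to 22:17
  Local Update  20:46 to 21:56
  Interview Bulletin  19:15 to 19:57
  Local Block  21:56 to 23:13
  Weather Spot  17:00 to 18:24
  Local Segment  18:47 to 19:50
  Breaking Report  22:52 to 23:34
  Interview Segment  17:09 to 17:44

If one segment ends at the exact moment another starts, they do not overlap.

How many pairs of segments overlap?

Sorted by start: Weather Spot, Interview Segment, Local Segment, Interview Bulletin, Headlines Recap, Local Update, Sports Update, Local Block, Breaking Report.
Interview Segment starts before Weather Spot ends → Weather Spot and Interview Segment overlap.
Local Segment starts after Weather Spot ends; Weather Spot is clear from here.
Local Segment starts after Interview Segment ends; Interview Segment is clear from here.
Interview Bulletin starts before Local Segment ends → Local Segment and Interview Bulletin overlap.
Headlines Recap starts after Local Segment ends; Local Segment is clear from here.
Headlines Recap starts after Interview Bulletin ends; Interview Bulletin is clear from here.
Local Update starts before Headlines Recap ends → Headlines Recap and Local Update overlap.
Sports Update starts after Headlines Recap ends; Headlines Recap is clear from here.
Sports Update starts before Local Update ends → Local Update and Sports Update overlap.
Local Block starts exactly when Local Update ends (back-to-back, no overlap); Local Update is clear from here.
Local Block starts before Sports Update ends → Sports Update and Local Block overlap.
Breaking Report starts after Sports Update ends.
Breaking Report starts before Local Block ends → Local Block and Breaking Report overlap.
Overlapping pairs: Breaking Report & Local Block, Headlines Recap & Local Update, Interview Bulletin & Local Segment, Interview Segment & Weather Spot, Local Block & Sports Update, Local Update & Sports Update — 6 in total.

6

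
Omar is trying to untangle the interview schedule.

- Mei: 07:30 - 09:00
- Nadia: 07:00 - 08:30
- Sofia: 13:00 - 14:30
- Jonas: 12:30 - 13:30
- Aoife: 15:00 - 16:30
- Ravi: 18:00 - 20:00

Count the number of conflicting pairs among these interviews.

Check each pair: they overlap iff neither finishes before the other starts.
Sorted by start: Nadia, Mei, Jonas, Sofia, Aoife, Ravi.
Mei starts before Nadia ends → Nadia and Mei overlap.
Jonas starts after Nadia ends, so Nadia has no further overlaps.
Jonas starts after Mei ends, so Mei has no further overlaps.
Sofia starts before Jonas ends → Jonas and Sofia overlap.
Aoife starts after Jonas ends, so Jonas has no further overlaps.
Aoife starts after Sofia ends, so Sofia has no further overlaps.
Ravi starts after Aoife ends.
Overlapping pairs: Jonas & Sofia, Mei & Nadia — 2 in total.

2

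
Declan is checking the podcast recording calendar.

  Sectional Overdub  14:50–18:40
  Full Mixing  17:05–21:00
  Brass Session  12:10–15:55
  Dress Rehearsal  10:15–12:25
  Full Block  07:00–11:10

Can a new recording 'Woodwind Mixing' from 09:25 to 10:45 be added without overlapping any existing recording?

Full Block: starts 07:00 before Woodwind Mixing ends 10:45, and ends 11:10 after Woodwind Mixing starts 09:25 → overlap.
Dress Rehearsal: starts 10:15 before Woodwind Mixing ends 10:45, and ends 12:25 after Woodwind Mixing starts 09:25 → overlap.
Brass Session: starts 12:10 at or after Woodwind Mixing ends 10:45 → clear.
Sectional Overdub: starts 14:50 at or after Woodwind Mixing ends 10:45 → clear.
Full Mixing: starts 17:05 at or after Woodwind Mixing ends 10:45 → clear.
Woodwind Mixing overlaps Full Block, Dress Rehearsal.

No — it overlaps Dress Rehearsal, Full Block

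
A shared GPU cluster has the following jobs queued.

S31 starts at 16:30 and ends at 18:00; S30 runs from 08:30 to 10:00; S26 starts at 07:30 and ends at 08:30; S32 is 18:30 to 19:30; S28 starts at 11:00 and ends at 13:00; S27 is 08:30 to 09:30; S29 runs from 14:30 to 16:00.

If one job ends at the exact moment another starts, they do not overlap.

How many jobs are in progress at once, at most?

Walk through starts and ends in time order (an end at T is processed before a start at T):
07:30 start S26 → 1
08:30 end S26 → 0
08:30 start S27 → 1
08:30 start S30 → 2
09:30 end S27 → 1
10:00 end S30 → 0
11:00 start S28 → 1
13:00 end S28 → 0
14:30 start S29 → 1
16:00 end S29 → 0
16:30 start S31 → 1
18:00 end S31 → 0
18:30 start S32 → 1
19:30 end S32 → 0
Peak is 2, at 08:30 (S27, S30).

2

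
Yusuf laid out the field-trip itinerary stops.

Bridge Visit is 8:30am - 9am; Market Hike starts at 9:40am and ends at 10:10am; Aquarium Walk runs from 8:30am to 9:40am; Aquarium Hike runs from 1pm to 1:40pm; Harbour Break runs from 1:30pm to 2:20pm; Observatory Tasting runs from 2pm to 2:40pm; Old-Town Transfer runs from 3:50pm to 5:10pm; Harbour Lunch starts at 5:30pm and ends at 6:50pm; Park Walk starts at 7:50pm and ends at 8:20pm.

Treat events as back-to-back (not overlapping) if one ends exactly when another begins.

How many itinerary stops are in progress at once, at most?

Walk through starts and ends in time order (an end at T is processed before a start at T):
8:30am start Aquarium Walk → 1
8:30am start Bridge Visit → 2
9am end Bridge Visit → 1
9:40am end Aquarium Walk → 0
9:40am start Market Hike → 1
10:10am end Market Hike → 0
1pm start Aquarium Hike → 1
1:30pm start Harbour Break → 2
1:40pm end Aquarium Hike → 1
2pm start Observatory Tasting → 2
2:20pm end Harbour Break → 1
2:40pm end Observatory Tasting → 0
3:50pm start Old-Town Transfer → 1
5:10pm end Old-Town Transfer → 0
5:30pm start Harbour Lunch → 1
6:50pm end Harbour Lunch → 0
7:50pm start Park Walk → 1
8:20pm end Park Walk → 0
Peak is 2, at 8:30am (Aquarium Walk, Bridge Visit).

2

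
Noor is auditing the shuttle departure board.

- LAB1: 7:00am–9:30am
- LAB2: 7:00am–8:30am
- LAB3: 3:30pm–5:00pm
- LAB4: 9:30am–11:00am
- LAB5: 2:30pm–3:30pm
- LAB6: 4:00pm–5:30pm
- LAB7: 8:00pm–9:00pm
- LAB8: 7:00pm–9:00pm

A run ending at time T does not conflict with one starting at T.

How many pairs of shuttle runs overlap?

Sorted by start: LAB1, LAB2, LAB4, LAB5, LAB3, LAB6, LAB8, LAB7.
LAB2 starts before LAB1 ends → LAB1 and LAB2 overlap.
LAB4 starts exactly when LAB1 ends (back-to-back, no overlap), so LAB1 has no further overlaps.
LAB4 starts after LAB2 ends, so LAB2 has no further overlaps.
LAB5 starts after LAB4 ends, so LAB4 has no further overlaps.
LAB3 starts exactly when LAB5 ends (back-to-back, no overlap), so LAB5 has no further overlaps.
LAB6 starts before LAB3 ends → LAB3 and LAB6 overlap.
LAB8 starts after LAB3 ends, so LAB3 has no further overlaps.
LAB8 starts after LAB6 ends, so LAB6 has no further overlaps.
LAB7 starts before LAB8 ends → LAB8 and LAB7 overlap.
Overlapping pairs: LAB1 & LAB2, LAB3 & LAB6, LAB7 & LAB8 — 3 in total.

3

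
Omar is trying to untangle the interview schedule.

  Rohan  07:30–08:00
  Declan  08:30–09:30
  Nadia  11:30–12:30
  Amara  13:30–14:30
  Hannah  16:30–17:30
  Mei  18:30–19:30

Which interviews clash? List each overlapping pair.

no overlapping pairs

Sorted by start: Rohan, Declan, Nadia, Amara, Hannah, Mei.
Declan starts after Rohan ends — done with Rohan.
Nadia starts after Declan ends — done with Declan.
Amara starts after Nadia ends — done with Nadia.
Hannah starts after Amara ends — done with Amara.
Mei starts after Hannah ends.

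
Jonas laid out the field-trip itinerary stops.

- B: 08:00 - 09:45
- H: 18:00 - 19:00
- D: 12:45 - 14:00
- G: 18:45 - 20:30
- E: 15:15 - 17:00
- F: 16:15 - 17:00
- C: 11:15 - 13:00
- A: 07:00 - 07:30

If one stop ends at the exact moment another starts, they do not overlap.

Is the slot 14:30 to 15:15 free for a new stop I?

Yes — the slot is free

A: ends 07:30 at or before I starts 14:30 → clear.
B: ends 09:45 at or before I starts 14:30 → clear.
C: ends 13:00 at or before I starts 14:30 → clear.
D: ends 14:00 at or before I starts 14:30 → clear.
E: starts 15:15 at or after I ends 15:15 → clear.
F: starts 16:15 at or after I ends 15:15 → clear.
H: starts 18:00 at or after I ends 15:15 → clear.
G: starts 18:45 at or after I ends 15:15 → clear.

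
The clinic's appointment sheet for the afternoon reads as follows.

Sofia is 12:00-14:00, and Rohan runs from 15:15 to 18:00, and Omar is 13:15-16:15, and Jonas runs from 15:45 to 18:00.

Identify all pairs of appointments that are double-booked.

Jonas & Omar, Jonas & Rohan, Omar & Rohan, Omar & Sofia

Two intervals overlap when each starts before the other ends.
Sorted by start: Sofia, Omar, Rohan, Jonas.
Omar starts before Sofia ends → Sofia and Omar overlap.
Rohan starts after Sofia ends, so Sofia has no further overlaps.
Rohan starts before Omar ends → Omar and Rohan overlap.
Jonas starts before Omar ends → Omar and Jonas overlap.
Jonas starts before Rohan ends → Rohan and Jonas overlap.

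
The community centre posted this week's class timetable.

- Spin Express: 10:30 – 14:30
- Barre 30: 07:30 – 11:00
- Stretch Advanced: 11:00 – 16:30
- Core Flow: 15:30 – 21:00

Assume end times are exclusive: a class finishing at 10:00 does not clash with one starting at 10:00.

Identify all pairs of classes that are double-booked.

Barre 30 & Spin Express, Core Flow & Stretch Advanced, Spin Express & Stretch Advanced

Sorted by start: Barre 30, Spin Express, Stretch Advanced, Core Flow.
Spin Express starts before Barre 30 ends → Barre 30 and Spin Express overlap.
Stretch Advanced starts exactly when Barre 30 ends (back-to-back, no overlap); Barre 30 is clear from here.
Stretch Advanced starts before Spin Express ends → Spin Express and Stretch Advanced overlap.
Core Flow starts after Spin Express ends.
Core Flow starts before Stretch Advanced ends → Stretch Advanced and Core Flow overlap.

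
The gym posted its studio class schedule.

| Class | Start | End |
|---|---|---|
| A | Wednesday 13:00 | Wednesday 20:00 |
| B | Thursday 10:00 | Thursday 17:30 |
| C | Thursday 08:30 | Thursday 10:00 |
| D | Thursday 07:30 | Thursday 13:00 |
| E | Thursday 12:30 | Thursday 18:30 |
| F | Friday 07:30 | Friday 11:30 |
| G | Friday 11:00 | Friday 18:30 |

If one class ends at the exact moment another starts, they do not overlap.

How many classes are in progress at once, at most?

3

Sweep the timeline, counting +1 at each start and −1 at each end (ends before starts at a tie):
Wednesday 13:00 start A → 1
Wednesday 20:00 end A → 0
Thursday 07:30 start D → 1
Thursday 08:30 start C → 2
Thursday 10:00 end C → 1
Thursday 10:00 start B → 2
Thursday 12:30 start E → 3
Thursday 13:00 end D → 2
Thursday 17:30 end B → 1
Thursday 18:30 end E → 0
Friday 07:30 start F → 1
Friday 11:00 start G → 2
Friday 11:30 end F → 1
Friday 18:30 end G → 0
Peak is 3, at Thursday 12:30 (B, D, E).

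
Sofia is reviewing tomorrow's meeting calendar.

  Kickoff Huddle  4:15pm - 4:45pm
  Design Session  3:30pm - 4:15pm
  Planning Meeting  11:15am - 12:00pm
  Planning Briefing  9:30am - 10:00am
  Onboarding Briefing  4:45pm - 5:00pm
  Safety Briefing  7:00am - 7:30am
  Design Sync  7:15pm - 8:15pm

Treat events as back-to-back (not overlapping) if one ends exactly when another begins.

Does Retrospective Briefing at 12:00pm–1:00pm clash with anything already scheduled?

Safety Briefing: ends 7:30am at or before Retrospective Briefing starts 12:00pm → clear.
Planning Briefing: ends 10:00am at or before Retrospective Briefing starts 12:00pm → clear.
Planning Meeting: ends 12:00pm at or before Retrospective Briefing starts 12:00pm → clear.
Design Session: starts 3:30pm at or after Retrospective Briefing ends 1:00pm → clear.
Kickoff Huddle: starts 4:15pm at or after Retrospective Briefing ends 1:00pm → clear.
Onboarding Briefing: starts 4:45pm at or after Retrospective Briefing ends 1:00pm → clear.
Design Sync: starts 7:15pm at or after Retrospective Briefing ends 1:00pm → clear.

No — it doesn't clash with anything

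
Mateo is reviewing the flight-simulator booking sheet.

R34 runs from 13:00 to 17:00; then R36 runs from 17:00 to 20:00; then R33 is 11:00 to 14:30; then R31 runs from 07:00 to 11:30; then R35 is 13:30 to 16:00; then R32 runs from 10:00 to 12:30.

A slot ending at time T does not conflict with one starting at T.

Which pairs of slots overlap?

R31 & R32, R31 & R33, R32 & R33, R33 & R34, R33 & R35, R34 & R35

Sorted by start: R31, R32, R33, R34, R35, R36.
R32 starts before R31 ends → R31 and R32 overlap.
R33 starts before R31 ends → R31 and R33 overlap.
R34 starts after R31 ends, so R31 has no further overlaps.
R33 starts before R32 ends → R32 and R33 overlap.
R34 starts after R32 ends, so R32 has no further overlaps.
R34 starts before R33 ends → R33 and R34 overlap.
R35 starts before R33 ends → R33 and R35 overlap.
R36 starts after R33 ends.
R35 starts before R34 ends → R34 and R35 overlap.
R36 starts exactly when R34 ends (back-to-back, no overlap).
R36 starts after R35 ends.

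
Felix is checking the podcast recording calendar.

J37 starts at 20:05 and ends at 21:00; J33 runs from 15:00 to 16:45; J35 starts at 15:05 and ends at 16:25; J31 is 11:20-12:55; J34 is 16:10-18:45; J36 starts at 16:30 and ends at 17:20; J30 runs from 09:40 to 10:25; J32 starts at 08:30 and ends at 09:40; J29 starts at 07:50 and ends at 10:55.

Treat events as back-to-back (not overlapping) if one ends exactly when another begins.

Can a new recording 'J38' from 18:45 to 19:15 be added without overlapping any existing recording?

Yes — the slot is free

J29: ends 10:55 at or before J38 starts 18:45 → clear.
J32: ends 09:40 at or before J38 starts 18:45 → clear.
J30: ends 10:25 at or before J38 starts 18:45 → clear.
J31: ends 12:55 at or before J38 starts 18:45 → clear.
J33: ends 16:45 at or before J38 starts 18:45 → clear.
J35: ends 16:25 at or before J38 starts 18:45 → clear.
J34: ends 18:45 at or before J38 starts 18:45 → clear.
J36: ends 17:20 at or before J38 starts 18:45 → clear.
J37: starts 20:05 at or after J38 ends 19:15 → clear.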